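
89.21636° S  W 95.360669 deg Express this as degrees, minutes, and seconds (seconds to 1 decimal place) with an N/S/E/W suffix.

89°12′58.9″ S, 95°21′38.4″ W

Lat: 0.216360° → 12.98160′; 0.98160 × 60 = 58.896″
Lon: 0.360669 × 60 = 21.64014′ → 21′, remainder × 60 = 38.408″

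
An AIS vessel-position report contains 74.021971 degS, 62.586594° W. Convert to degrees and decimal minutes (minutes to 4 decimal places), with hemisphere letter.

Latitude: minutes = (74.021971 − 74) × 60 = 1.318260
Longitude: fractional part 0.586594 → 35.195640 minutes

74° 1.3183′ S, 62° 35.1956′ W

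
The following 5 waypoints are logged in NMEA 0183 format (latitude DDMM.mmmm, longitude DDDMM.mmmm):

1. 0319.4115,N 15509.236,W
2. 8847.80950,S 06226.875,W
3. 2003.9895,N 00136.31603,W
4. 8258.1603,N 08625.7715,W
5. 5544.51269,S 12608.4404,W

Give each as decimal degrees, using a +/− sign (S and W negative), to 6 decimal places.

1. 3.323525, -155.153933
2. -88.796825, -62.447917
3. 20.066492, -1.605267
4. 82.969338, -86.429525
5. -55.741878, -126.140673

Point 1:
  φ: degrees = first 2 digits = 3, minutes = 19.4115; 3 + 19.4115/60 = 3.3235250
  N ⇒ keep positive
  Longitude: degrees = first 3 digits = 155, minutes = 9.236; 155 + 9.236/60 = 155.1539333
  hemisphere W, so the sign is −
Point 2:
  Lat: split at 2 digits → 88° and 47.8095′; 88 + 47.8095/60 = 88.7968250
  S ⇒ negate
  Lon: split at 3 digits → 062° and 26.875′; 62 + 26.875/60 = 62.4479167
  W → negative
Point 3:
  φ: degrees = first 2 digits = 20, minutes = 3.9895; 20 + 3.9895/60 = 20.0664917
  N ⇒ keep positive
  Longitude: degrees = first 3 digits = 1, minutes = 36.31603; 1 + 36.31603/60 = 1.6052672
  hemisphere W, so the sign is −
Point 4:
  Latitude: split at 2 digits → 82° and 58.1603′; 82 + 58.1603/60 = 82.9693383
  N → positive
  Longitude: split at 3 digits → 086° and 25.7715′; 86 + 25.7715/60 = 86.4295250
  hemisphere W, so the sign is −
Point 5:
  φ: split at 2 digits → 55° and 44.51269′; 55 + 44.51269/60 = 55.7418782
  S ⇒ negate
  λ: degrees = first 3 digits = 126, minutes = 8.4404; 126 + 8.4404/60 = 126.1406733
  hemisphere W, so the sign is −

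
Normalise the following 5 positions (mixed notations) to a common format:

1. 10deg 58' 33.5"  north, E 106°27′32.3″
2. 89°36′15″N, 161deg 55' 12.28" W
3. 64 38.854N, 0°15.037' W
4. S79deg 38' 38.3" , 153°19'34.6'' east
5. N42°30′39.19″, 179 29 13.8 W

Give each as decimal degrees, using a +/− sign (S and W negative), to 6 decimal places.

Point 1:
  Latitude: 10° + 58/60 + 33.5/3600 = 10 + 0.966667 + 0.009306 = 10.9759722
  N → positive
  λ: 106° + 27/60 + 32.3/3600 = 106 + 0.450000 + 0.008972 = 106.4589722
  E ⇒ keep positive
Point 2:
  φ: 89° + 36/60 + 15/3600 = 89 + 0.600000 + 0.004167 = 89.6041667
  N ⇒ keep positive
  Longitude: 161° + 55/60 + 12.28/3600 = 161 + 0.916667 + 0.003411 = 161.9200778
  hemisphere W, so the sign is −
Point 3:
  φ: 38.854′ = 0.647567°; total 64.6475667
  N → positive
  Longitude: 15.037′ = 0.250617°; total 0.2506167
  W ⇒ negate
Point 4:
  φ: 38′ + 38.3″ = 38.63833′; 79 + 38.63833/60 = 79.6439722
  hemisphere S, so the sign is −
  Longitude: 153 + 19/60 + 34.6/3600 = 153.3262778
  E → positive
Point 5:
  Lat: 42° + 30/60 + 39.19/3600 = 42 + 0.500000 + 0.010886 = 42.5108861
  N ⇒ keep positive
  Longitude: 179 + 29/60 + 13.8/3600 = 179.4871667
  W → negative

1. 10.975972, 106.458972
2. 89.604167, -161.920078
3. 64.647567, -0.250617
4. -79.643972, 153.326278
5. 42.510886, -179.487167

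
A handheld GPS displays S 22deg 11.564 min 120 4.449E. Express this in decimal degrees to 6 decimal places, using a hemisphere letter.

Latitude: 11.564′ = 0.192733°; total 22.1927333
λ: 120 + 4.449/60 = 120.0741500

22.192733° S, 120.074150° E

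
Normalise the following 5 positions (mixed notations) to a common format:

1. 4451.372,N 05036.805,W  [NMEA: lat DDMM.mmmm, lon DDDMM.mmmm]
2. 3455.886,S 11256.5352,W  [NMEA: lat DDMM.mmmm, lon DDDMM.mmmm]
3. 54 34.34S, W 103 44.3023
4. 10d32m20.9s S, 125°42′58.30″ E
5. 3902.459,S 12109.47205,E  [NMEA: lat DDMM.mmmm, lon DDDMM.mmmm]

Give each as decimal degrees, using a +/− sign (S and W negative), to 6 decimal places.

1. 44.856200, -50.613417
2. -34.931433, -112.942253
3. -54.572333, -103.738372
4. -10.539139, 125.716194
5. -39.040983, 121.157868

Point 1:
  Lat: degrees = first 2 digits = 44, minutes = 51.372; 44 + 51.372/60 = 44.8562000
  N → positive
  λ: split at 3 digits → 050° and 36.805′; 50 + 36.805/60 = 50.6134167
  hemisphere W, so the sign is −
Point 2:
  Latitude: split at 2 digits → 34° and 55.886′; 34 + 55.886/60 = 34.9314333
  S → negative
  λ: split at 3 digits → 112° and 56.5352′; 112 + 56.5352/60 = 112.9422533
  hemisphere W, so the sign is −
Point 3:
  Lat: 34.34′ = 0.572333°; total 54.5723333
  S → negative
  Lon: 103 + 44.3023/60 = 103.7383717
  W ⇒ negate
Point 4:
  φ: 32′ + 20.9″ = 32.34833′; 10 + 32.34833/60 = 10.5391389
  S ⇒ negate
  Longitude: 42′ + 58.3″ = 42.97167′; 125 + 42.97167/60 = 125.7161944
  E → positive
Point 5:
  Latitude: degrees = first 2 digits = 39, minutes = 2.459; 39 + 2.459/60 = 39.0409833
  S → negative
  λ: split at 3 digits → 121° and 9.47205′; 121 + 9.47205/60 = 121.1578675
  E → positive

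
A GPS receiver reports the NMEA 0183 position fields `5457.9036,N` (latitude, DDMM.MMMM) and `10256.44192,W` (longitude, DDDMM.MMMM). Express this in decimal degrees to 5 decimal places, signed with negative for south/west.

54.96506, -102.94070

Lat: split at 2 digits → 54° and 57.9036′; 54 + 57.9036/60 = 54.965060
N ⇒ keep positive
Lon: degrees = first 3 digits = 102, minutes = 56.44192; 102 + 56.44192/60 = 102.940699
W → negative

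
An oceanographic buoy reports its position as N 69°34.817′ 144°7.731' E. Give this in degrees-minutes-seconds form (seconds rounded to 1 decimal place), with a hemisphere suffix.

69°34′49.0″ N, 144°07′43.9″ E

φ: fractional minutes 0.81700 × 60 = 49.020″
Longitude: 7.73100′ → 7′ and 0.73100 × 60 = 43.860″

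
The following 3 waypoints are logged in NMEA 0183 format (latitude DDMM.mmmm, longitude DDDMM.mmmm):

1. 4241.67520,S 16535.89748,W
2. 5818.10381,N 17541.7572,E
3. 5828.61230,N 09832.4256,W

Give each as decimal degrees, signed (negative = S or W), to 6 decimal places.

1. -42.694587, -165.598291
2. 58.301730, 175.695953
3. 58.476872, -98.540427

Point 1:
  Latitude: degrees = first 2 digits = 42, minutes = 41.6752; 42 + 41.6752/60 = 42.6945867
  S ⇒ negate
  λ: degrees = first 3 digits = 165, minutes = 35.89748; 165 + 35.89748/60 = 165.5982913
  W ⇒ negate
Point 2:
  φ: degrees = first 2 digits = 58, minutes = 18.10381; 58 + 18.10381/60 = 58.3017302
  N ⇒ keep positive
  Lon: split at 3 digits → 175° and 41.7572′; 175 + 41.7572/60 = 175.6959533
  E ⇒ keep positive
Point 3:
  φ: split at 2 digits → 58° and 28.6123′; 58 + 28.6123/60 = 58.4768717
  N ⇒ keep positive
  Lon: degrees = first 3 digits = 98, minutes = 32.4256; 98 + 32.4256/60 = 98.5404267
  W → negative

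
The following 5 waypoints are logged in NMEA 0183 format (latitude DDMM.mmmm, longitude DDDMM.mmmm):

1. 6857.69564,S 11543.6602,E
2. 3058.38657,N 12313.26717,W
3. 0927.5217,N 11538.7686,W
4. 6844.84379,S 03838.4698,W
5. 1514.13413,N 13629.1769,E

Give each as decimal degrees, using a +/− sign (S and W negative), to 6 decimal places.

Point 1:
  Latitude: split at 2 digits → 68° and 57.69564′; 68 + 57.69564/60 = 68.9615940
  S → negative
  Longitude: split at 3 digits → 115° and 43.6602′; 115 + 43.6602/60 = 115.7276700
  E ⇒ keep positive
Point 2:
  Latitude: split at 2 digits → 30° and 58.38657′; 30 + 58.38657/60 = 30.9731095
  N ⇒ keep positive
  λ: split at 3 digits → 123° and 13.26717′; 123 + 13.26717/60 = 123.2211195
  W → negative
Point 3:
  Lat: degrees = first 2 digits = 9, minutes = 27.5217; 9 + 27.5217/60 = 9.4586950
  N ⇒ keep positive
  Longitude: split at 3 digits → 115° and 38.7686′; 115 + 38.7686/60 = 115.6461433
  W ⇒ negate
Point 4:
  Lat: split at 2 digits → 68° and 44.84379′; 68 + 44.84379/60 = 68.7473965
  S ⇒ negate
  λ: split at 3 digits → 038° and 38.4698′; 38 + 38.4698/60 = 38.6411633
  W → negative
Point 5:
  φ: degrees = first 2 digits = 15, minutes = 14.13413; 15 + 14.13413/60 = 15.2355688
  N ⇒ keep positive
  Longitude: split at 3 digits → 136° and 29.1769′; 136 + 29.1769/60 = 136.4862817
  E → positive

1. -68.961594, 115.727670
2. 30.973110, -123.221120
3. 9.458695, -115.646143
4. -68.747397, -38.641163
5. 15.235569, 136.486282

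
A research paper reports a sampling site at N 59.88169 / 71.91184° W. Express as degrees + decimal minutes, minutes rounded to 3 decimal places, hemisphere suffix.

φ: minutes = (59.881690 − 59) × 60 = 52.90140
λ: 71° + 0.911840 × 60 = 71° 54.71040′

59° 52.901′ N, 71° 54.710′ W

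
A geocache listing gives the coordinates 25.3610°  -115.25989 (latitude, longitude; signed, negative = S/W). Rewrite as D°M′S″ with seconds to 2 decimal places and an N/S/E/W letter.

φ: 0.361000° → 21.66000′; 0.66000 × 60 = 39.6000″
Longitude is negative → W; |value| = 115.259890
Lon: 0.259890° → 15.59340′; 0.59340 × 60 = 35.6040″

25°21′39.60″ N, 115°15′35.60″ W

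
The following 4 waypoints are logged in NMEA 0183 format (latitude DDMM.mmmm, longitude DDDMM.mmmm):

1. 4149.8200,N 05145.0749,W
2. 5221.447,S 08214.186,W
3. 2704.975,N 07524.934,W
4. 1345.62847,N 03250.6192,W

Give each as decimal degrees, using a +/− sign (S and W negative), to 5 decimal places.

1. 41.83033, -51.75125
2. -52.35745, -82.23643
3. 27.08292, -75.41557
4. 13.76047, -32.84365

Point 1:
  Lat: degrees = first 2 digits = 41, minutes = 49.82; 41 + 49.82/60 = 41.830333
  N ⇒ keep positive
  Longitude: degrees = first 3 digits = 51, minutes = 45.0749; 51 + 45.0749/60 = 51.751248
  W → negative
Point 2:
  Latitude: degrees = first 2 digits = 52, minutes = 21.447; 52 + 21.447/60 = 52.357450
  S ⇒ negate
  Lon: degrees = first 3 digits = 82, minutes = 14.186; 82 + 14.186/60 = 82.236433
  W ⇒ negate
Point 3:
  φ: split at 2 digits → 27° and 4.975′; 27 + 4.975/60 = 27.082917
  N ⇒ keep positive
  Lon: degrees = first 3 digits = 75, minutes = 24.934; 75 + 24.934/60 = 75.415567
  hemisphere W, so the sign is −
Point 4:
  φ: degrees = first 2 digits = 13, minutes = 45.62847; 13 + 45.62847/60 = 13.760475
  N ⇒ keep positive
  λ: split at 3 digits → 032° and 50.6192′; 32 + 50.6192/60 = 32.843653
  W ⇒ negate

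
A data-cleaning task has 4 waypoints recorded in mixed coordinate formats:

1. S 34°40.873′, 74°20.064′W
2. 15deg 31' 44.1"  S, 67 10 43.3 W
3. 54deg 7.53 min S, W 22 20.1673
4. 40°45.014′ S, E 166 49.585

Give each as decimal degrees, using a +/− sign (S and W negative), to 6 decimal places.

Point 1:
  φ: 40.873′ = 0.681217°; total 34.6812167
  hemisphere S, so the sign is −
  Lon: 20.064′ = 0.334400°; total 74.3344000
  hemisphere W, so the sign is −
Point 2:
  Latitude: 31′ + 44.1″ = 31.73500′; 15 + 31.73500/60 = 15.5289167
  hemisphere S, so the sign is −
  λ: 10′ + 43.3″ = 10.72167′; 67 + 10.72167/60 = 67.1786944
  W → negative
Point 3:
  Lat: 7.53′ = 0.125500°; total 54.1255000
  hemisphere S, so the sign is −
  Lon: 22 + 20.1673/60 = 22.3361217
  W ⇒ negate
Point 4:
  Lat: 40 + 45.014/60 = 40.7502333
  hemisphere S, so the sign is −
  Lon: 166 + 49.585/60 = 166.8264167
  E ⇒ keep positive

1. -34.681217, -74.334400
2. -15.528917, -67.178694
3. -54.125500, -22.336122
4. -40.750233, 166.826417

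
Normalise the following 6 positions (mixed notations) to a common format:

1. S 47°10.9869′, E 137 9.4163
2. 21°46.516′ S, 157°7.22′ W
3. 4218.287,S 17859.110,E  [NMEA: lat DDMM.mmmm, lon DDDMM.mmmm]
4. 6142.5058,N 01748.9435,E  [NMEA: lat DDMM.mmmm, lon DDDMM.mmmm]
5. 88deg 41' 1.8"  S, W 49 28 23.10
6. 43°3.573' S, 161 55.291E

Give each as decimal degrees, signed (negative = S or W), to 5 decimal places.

1. -47.18312, 137.15694
2. -21.77527, -157.12033
3. -42.30478, 178.98517
4. 61.70843, 17.81573
5. -88.68383, -49.47308
6. -43.05955, 161.92152

Point 1:
  φ: 47 + 10.9869/60 = 47.183115
  S → negative
  Longitude: 9.4163′ = 0.156938°; total 137.156938
  E ⇒ keep positive
Point 2:
  Lat: 46.516′ = 0.775267°; total 21.775267
  S → negative
  λ: 157 + 7.22/60 = 157.120333
  W → negative
Point 3:
  Lat: degrees = first 2 digits = 42, minutes = 18.287; 42 + 18.287/60 = 42.304783
  hemisphere S, so the sign is −
  λ: split at 3 digits → 178° and 59.11′; 178 + 59.11/60 = 178.985167
  E ⇒ keep positive
Point 4:
  Latitude: degrees = first 2 digits = 61, minutes = 42.5058; 61 + 42.5058/60 = 61.708430
  N ⇒ keep positive
  λ: split at 3 digits → 017° and 48.9435′; 17 + 48.9435/60 = 17.815725
  E → positive
Point 5:
  Lat: 41′ + 1.8″ = 41.03000′; 88 + 41.03000/60 = 88.683833
  S ⇒ negate
  Lon: 28′ + 23.1″ = 28.38500′; 49 + 28.38500/60 = 49.473083
  W ⇒ negate
Point 6:
  Lat: 43 + 3.573/60 = 43.059550
  S ⇒ negate
  Longitude: 55.291′ = 0.921517°; total 161.921517
  E → positive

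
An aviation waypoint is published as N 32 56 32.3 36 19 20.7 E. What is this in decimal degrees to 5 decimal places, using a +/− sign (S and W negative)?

φ: 56′ + 32.3″ = 56.53833′; 32 + 56.53833/60 = 32.942306
N ⇒ keep positive
λ: 19′ + 20.7″ = 19.34500′; 36 + 19.34500/60 = 36.322417
E → positive

32.94231, 36.32242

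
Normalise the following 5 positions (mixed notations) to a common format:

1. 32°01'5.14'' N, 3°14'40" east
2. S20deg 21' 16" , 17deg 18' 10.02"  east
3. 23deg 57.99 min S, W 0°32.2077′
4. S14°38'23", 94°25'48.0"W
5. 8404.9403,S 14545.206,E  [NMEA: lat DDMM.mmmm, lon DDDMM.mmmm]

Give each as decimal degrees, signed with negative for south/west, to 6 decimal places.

Point 1:
  Lat: 32° + 1/60 + 5.14/3600 = 32 + 0.016667 + 0.001428 = 32.0180944
  N ⇒ keep positive
  Lon: 14′ + 40″ = 14.66667′; 3 + 14.66667/60 = 3.2444444
  E → positive
Point 2:
  φ: 20° + 21/60 + 16/3600 = 20 + 0.350000 + 0.004444 = 20.3544444
  hemisphere S, so the sign is −
  λ: 17 + 18/60 + 10.02/3600 = 17.3027833
  E ⇒ keep positive
Point 3:
  φ: 23 + 57.99/60 = 23.9665000
  S ⇒ negate
  Lon: 0 + 32.2077/60 = 0.5367950
  hemisphere W, so the sign is −
Point 4:
  φ: 14° + 38/60 + 23/3600 = 14 + 0.633333 + 0.006389 = 14.6397222
  S ⇒ negate
  Longitude: 94° + 25/60 + 48/3600 = 94 + 0.416667 + 0.013333 = 94.4300000
  W ⇒ negate
Point 5:
  Lat: split at 2 digits → 84° and 4.9403′; 84 + 4.9403/60 = 84.0823383
  hemisphere S, so the sign is −
  Longitude: degrees = first 3 digits = 145, minutes = 45.206; 145 + 45.206/60 = 145.7534333
  E ⇒ keep positive

1. 32.018094, 3.244444
2. -20.354444, 17.302783
3. -23.966500, -0.536795
4. -14.639722, -94.430000
5. -84.082338, 145.753433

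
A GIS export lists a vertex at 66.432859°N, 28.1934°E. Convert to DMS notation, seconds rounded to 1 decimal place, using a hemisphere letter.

φ: 0.432859° → 25.97154′; 0.97154 × 60 = 58.292″
λ: whole degrees 28; 11.60400′ → 11′ and 36.240″

66°25′58.3″ N, 28°11′36.2″ E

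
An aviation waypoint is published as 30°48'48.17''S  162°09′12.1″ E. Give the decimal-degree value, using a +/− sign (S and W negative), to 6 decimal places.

-30.813381, 162.153361

Lat: 30° + 48/60 + 48.17/3600 = 30 + 0.800000 + 0.013381 = 30.8133806
S → negative
Lon: 9′ + 12.1″ = 9.20167′; 162 + 9.20167/60 = 162.1533611
E ⇒ keep positive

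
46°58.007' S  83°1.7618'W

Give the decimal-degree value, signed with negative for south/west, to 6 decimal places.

-46.966783, -83.029363

Lat: 46 + 58.007/60 = 46.9667833
S → negative
Lon: 83 + 1.7618/60 = 83.0293633
hemisphere W, so the sign is −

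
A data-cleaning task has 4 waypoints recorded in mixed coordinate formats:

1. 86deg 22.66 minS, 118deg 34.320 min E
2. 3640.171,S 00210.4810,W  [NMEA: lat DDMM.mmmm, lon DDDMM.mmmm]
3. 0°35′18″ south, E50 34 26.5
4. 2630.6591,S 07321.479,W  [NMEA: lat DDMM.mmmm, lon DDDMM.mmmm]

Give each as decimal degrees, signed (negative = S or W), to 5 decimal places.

1. -86.37767, 118.57200
2. -36.66952, -2.17468
3. -0.58833, 50.57403
4. -26.51099, -73.35798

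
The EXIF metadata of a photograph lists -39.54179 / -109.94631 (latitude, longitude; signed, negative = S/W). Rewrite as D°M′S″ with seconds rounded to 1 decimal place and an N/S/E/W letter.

Latitude is negative → S; |value| = 39.541790
Latitude: whole degrees 39; 32.50740′ → 32′ and 30.444″
Longitude is negative → W; |value| = 109.946310
Longitude: whole degrees 109; 56.77860′ → 56′ and 46.716″

39°32′30.4″ S, 109°56′46.7″ W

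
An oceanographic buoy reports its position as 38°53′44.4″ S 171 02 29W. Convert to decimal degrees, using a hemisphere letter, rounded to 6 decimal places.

Lat: 38 + 53/60 + 44.4/3600 = 38.8956667
Longitude: 171 + 2/60 + 29/3600 = 171.0413889

38.895667° S, 171.041389° W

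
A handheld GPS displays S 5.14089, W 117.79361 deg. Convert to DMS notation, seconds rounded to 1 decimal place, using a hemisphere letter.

5°08′27.2″ S, 117°47′37.0″ W

Latitude: 0.140890° → 8.45340′; 0.45340 × 60 = 27.204″
Lon: 0.793610 × 60 = 47.61660′ → 47′, remainder × 60 = 36.996″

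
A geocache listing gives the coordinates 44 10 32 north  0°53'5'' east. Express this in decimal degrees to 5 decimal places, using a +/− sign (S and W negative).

44.17556, 0.88472

φ: 44° + 10/60 + 32/3600 = 44 + 0.166667 + 0.008889 = 44.175556
N → positive
Longitude: 53′ + 5″ = 53.08333′; 0 + 53.08333/60 = 0.884722
E → positive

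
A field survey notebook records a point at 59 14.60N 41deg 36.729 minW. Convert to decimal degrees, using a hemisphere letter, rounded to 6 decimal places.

Latitude: 14.6′ = 0.243333°; total 59.2433333
Longitude: 41 + 36.729/60 = 41.6121500

59.243333° N, 41.612150° W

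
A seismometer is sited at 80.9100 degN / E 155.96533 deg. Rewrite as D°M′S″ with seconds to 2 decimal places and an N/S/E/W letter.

80°54′36.00″ N, 155°57′55.19″ E

Latitude: 0.910000 × 60 = 54.60000′ → 54′, remainder × 60 = 36.0000″
Longitude: 0.965330 × 60 = 57.91980′ → 57′, remainder × 60 = 55.1880″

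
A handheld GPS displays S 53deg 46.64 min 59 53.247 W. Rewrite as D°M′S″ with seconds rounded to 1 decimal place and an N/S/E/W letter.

φ: fractional minutes 0.64000 × 60 = 38.400″
Lon: 53.24700′ → 53′ and 0.24700 × 60 = 14.820″

53°46′38.4″ S, 59°53′14.8″ W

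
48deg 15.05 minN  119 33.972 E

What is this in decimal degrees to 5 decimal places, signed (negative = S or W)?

48.25083, 119.56620

φ: 15.05′ = 0.250833°; total 48.250833
N → positive
Lon: 119 + 33.972/60 = 119.566200
E → positive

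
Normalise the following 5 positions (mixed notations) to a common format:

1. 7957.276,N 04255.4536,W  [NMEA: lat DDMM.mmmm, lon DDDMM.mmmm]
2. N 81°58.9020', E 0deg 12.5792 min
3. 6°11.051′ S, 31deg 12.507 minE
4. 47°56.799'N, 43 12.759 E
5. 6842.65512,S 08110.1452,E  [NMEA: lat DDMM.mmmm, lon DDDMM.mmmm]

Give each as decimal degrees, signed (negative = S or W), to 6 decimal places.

Point 1:
  φ: split at 2 digits → 79° and 57.276′; 79 + 57.276/60 = 79.9546000
  N ⇒ keep positive
  Lon: split at 3 digits → 042° and 55.4536′; 42 + 55.4536/60 = 42.9242267
  W → negative
Point 2:
  φ: 81 + 58.902/60 = 81.9817000
  N ⇒ keep positive
  Lon: 0 + 12.5792/60 = 0.2096533
  E ⇒ keep positive
Point 3:
  Lat: 6 + 11.051/60 = 6.1841833
  S → negative
  Lon: 31 + 12.507/60 = 31.2084500
  E ⇒ keep positive
Point 4:
  Latitude: 47 + 56.799/60 = 47.9466500
  N → positive
  Longitude: 43 + 12.759/60 = 43.2126500
  E → positive
Point 5:
  Lat: split at 2 digits → 68° and 42.65512′; 68 + 42.65512/60 = 68.7109187
  S ⇒ negate
  Lon: split at 3 digits → 081° and 10.1452′; 81 + 10.1452/60 = 81.1690867
  E ⇒ keep positive

1. 79.954600, -42.924227
2. 81.981700, 0.209653
3. -6.184183, 31.208450
4. 47.946650, 43.212650
5. -68.710919, 81.169087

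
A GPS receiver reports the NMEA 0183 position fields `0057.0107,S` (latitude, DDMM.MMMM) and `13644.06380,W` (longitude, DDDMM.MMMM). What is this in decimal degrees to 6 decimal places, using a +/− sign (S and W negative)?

-0.950178, -136.734397

Lat: split at 2 digits → 00° and 57.0107′; 0 + 57.0107/60 = 0.9501783
hemisphere S, so the sign is −
λ: split at 3 digits → 136° and 44.0638′; 136 + 44.0638/60 = 136.7343967
hemisphere W, so the sign is −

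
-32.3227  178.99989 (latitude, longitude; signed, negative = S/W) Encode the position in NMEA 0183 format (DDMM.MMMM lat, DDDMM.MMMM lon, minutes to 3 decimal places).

Latitude is negative → S; |value| = 32.322700
Lat: fractional part 0.322700 → 19.36200 minutes
Lon: 178° + 0.999890 × 60 = 178° 59.99340′

3219.362,S / 17859.993,E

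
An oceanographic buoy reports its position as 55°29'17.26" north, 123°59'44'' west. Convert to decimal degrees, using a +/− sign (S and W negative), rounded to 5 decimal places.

55.48813, -123.99556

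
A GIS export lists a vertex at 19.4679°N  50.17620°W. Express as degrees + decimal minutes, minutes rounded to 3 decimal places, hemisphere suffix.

19° 28.074′ N, 50° 10.572′ W

φ: 19° + 0.467900 × 60 = 19° 28.07400′
Longitude: 50° + 0.176200 × 60 = 50° 10.57200′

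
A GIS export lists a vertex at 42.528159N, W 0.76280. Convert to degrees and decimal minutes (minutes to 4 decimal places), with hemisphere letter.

φ: minutes = (42.528159 − 42) × 60 = 31.689540
Longitude: 0° + 0.762800 × 60 = 0° 45.768000′

42° 31.6895′ N, 0° 45.7680′ W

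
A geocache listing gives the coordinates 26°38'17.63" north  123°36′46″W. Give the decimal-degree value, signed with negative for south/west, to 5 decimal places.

26.63823, -123.61278

Lat: 26° + 38/60 + 17.63/3600 = 26 + 0.633333 + 0.004897 = 26.638231
N ⇒ keep positive
Longitude: 123 + 36/60 + 46/3600 = 123.612778
W ⇒ negate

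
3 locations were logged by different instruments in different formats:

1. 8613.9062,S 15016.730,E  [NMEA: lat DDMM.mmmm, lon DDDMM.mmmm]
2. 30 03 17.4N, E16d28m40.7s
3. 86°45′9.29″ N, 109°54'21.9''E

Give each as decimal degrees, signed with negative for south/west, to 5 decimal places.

Point 1:
  φ: split at 2 digits → 86° and 13.9062′; 86 + 13.9062/60 = 86.231770
  hemisphere S, so the sign is −
  Lon: degrees = first 3 digits = 150, minutes = 16.73; 150 + 16.73/60 = 150.278833
  E → positive
Point 2:
  Latitude: 3′ + 17.4″ = 3.29000′; 30 + 3.29000/60 = 30.054833
  N → positive
  Lon: 16 + 28/60 + 40.7/3600 = 16.477972
  E ⇒ keep positive
Point 3:
  Lat: 86° + 45/60 + 9.29/3600 = 86 + 0.750000 + 0.002581 = 86.752581
  N → positive
  Lon: 109 + 54/60 + 21.9/3600 = 109.906083
  E ⇒ keep positive

1. -86.23177, 150.27883
2. 30.05483, 16.47797
3. 86.75258, 109.90608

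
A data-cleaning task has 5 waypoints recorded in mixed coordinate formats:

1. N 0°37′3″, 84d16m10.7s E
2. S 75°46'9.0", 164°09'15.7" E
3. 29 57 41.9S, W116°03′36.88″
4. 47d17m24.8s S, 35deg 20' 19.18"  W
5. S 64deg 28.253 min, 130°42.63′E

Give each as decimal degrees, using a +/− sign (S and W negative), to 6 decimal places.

1. 0.617500, 84.269639
2. -75.769167, 164.154361
3. -29.961639, -116.060244
4. -47.290222, -35.338661
5. -64.470883, 130.710500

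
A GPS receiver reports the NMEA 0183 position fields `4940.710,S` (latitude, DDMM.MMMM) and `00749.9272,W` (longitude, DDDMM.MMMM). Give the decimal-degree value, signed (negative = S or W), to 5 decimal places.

Latitude: degrees = first 2 digits = 49, minutes = 40.71; 49 + 40.71/60 = 49.678500
S ⇒ negate
Lon: degrees = first 3 digits = 7, minutes = 49.9272; 7 + 49.9272/60 = 7.832120
hemisphere W, so the sign is −

-49.67850, -7.83212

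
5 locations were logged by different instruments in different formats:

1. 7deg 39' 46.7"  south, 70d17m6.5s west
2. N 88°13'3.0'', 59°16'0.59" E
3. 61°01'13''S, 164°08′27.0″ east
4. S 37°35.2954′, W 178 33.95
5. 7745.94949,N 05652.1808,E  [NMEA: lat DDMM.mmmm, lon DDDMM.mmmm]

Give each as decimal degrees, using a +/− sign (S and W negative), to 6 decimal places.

Point 1:
  φ: 7° + 39/60 + 46.7/3600 = 7 + 0.650000 + 0.012972 = 7.6629722
  S ⇒ negate
  λ: 70 + 17/60 + 6.5/3600 = 70.2851389
  hemisphere W, so the sign is −
Point 2:
  φ: 88° + 13/60 + 3/3600 = 88 + 0.216667 + 0.000833 = 88.2175000
  N → positive
  Longitude: 16′ + 0.59″ = 16.00983′; 59 + 16.00983/60 = 59.2668306
  E → positive
Point 3:
  Lat: 61 + 1/60 + 13/3600 = 61.0202778
  S → negative
  Longitude: 164° + 8/60 + 27/3600 = 164 + 0.133333 + 0.007500 = 164.1408333
  E ⇒ keep positive
Point 4:
  Lat: 37 + 35.2954/60 = 37.5882567
  S → negative
  Longitude: 178 + 33.95/60 = 178.5658333
  W ⇒ negate
Point 5:
  Latitude: split at 2 digits → 77° and 45.94949′; 77 + 45.94949/60 = 77.7658248
  N ⇒ keep positive
  Lon: split at 3 digits → 056° and 52.1808′; 56 + 52.1808/60 = 56.8696800
  E ⇒ keep positive

1. -7.662972, -70.285139
2. 88.217500, 59.266831
3. -61.020278, 164.140833
4. -37.588257, -178.565833
5. 77.765825, 56.869680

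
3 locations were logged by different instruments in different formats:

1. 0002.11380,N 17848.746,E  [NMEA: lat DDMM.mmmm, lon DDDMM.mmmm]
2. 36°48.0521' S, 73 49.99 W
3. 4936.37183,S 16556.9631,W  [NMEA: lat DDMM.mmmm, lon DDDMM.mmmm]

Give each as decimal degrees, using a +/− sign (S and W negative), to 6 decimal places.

Point 1:
  Lat: degrees = first 2 digits = 0, minutes = 2.1138; 0 + 2.1138/60 = 0.0352300
  N ⇒ keep positive
  Longitude: split at 3 digits → 178° and 48.746′; 178 + 48.746/60 = 178.8124333
  E → positive
Point 2:
  Lat: 36 + 48.0521/60 = 36.8008683
  S → negative
  Longitude: 73 + 49.99/60 = 73.8331667
  hemisphere W, so the sign is −
Point 3:
  φ: split at 2 digits → 49° and 36.37183′; 49 + 36.37183/60 = 49.6061972
  S ⇒ negate
  Lon: degrees = first 3 digits = 165, minutes = 56.9631; 165 + 56.9631/60 = 165.9493850
  W ⇒ negate

1. 0.035230, 178.812433
2. -36.800868, -73.833167
3. -49.606197, -165.949385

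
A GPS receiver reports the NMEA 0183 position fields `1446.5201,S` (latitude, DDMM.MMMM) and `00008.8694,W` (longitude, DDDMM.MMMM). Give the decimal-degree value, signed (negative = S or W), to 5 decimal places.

-14.77534, -0.14782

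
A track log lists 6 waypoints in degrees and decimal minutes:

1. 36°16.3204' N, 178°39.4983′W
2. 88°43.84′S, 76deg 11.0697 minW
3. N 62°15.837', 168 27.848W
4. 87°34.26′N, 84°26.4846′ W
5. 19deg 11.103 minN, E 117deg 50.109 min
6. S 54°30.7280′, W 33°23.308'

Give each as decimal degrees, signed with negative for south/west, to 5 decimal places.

1. 36.27201, -178.65831
2. -88.73067, -76.18450
3. 62.26395, -168.46413
4. 87.57100, -84.44141
5. 19.18505, 117.83515
6. -54.51213, -33.38847

Point 1:
  Lat: 16.3204′ = 0.272007°; total 36.272007
  N → positive
  λ: 39.4983′ = 0.658305°; total 178.658305
  hemisphere W, so the sign is −
Point 2:
  Latitude: 43.84′ = 0.730667°; total 88.730667
  S → negative
  Longitude: 76 + 11.0697/60 = 76.184495
  W → negative
Point 3:
  φ: 15.837′ = 0.263950°; total 62.263950
  N ⇒ keep positive
  Lon: 27.848′ = 0.464133°; total 168.464133
  hemisphere W, so the sign is −
Point 4:
  φ: 87 + 34.26/60 = 87.571000
  N → positive
  λ: 84 + 26.4846/60 = 84.441410
  hemisphere W, so the sign is −
Point 5:
  Lat: 19 + 11.103/60 = 19.185050
  N ⇒ keep positive
  Lon: 50.109′ = 0.835150°; total 117.835150
  E ⇒ keep positive
Point 6:
  φ: 30.728′ = 0.512133°; total 54.512133
  hemisphere S, so the sign is −
  Longitude: 33 + 23.308/60 = 33.388467
  W → negative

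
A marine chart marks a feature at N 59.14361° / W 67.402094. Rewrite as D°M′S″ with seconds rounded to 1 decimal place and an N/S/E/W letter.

59°08′37.0″ N, 67°24′7.5″ W

Lat: whole degrees 59; 8.61660′ → 8′ and 36.996″
Longitude: 0.402094° → 24.12564′; 0.12564 × 60 = 7.538″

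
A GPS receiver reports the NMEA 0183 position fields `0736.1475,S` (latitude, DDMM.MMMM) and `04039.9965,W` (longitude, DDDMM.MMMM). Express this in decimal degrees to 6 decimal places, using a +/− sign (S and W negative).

-7.602458, -40.666608

φ: degrees = first 2 digits = 7, minutes = 36.1475; 7 + 36.1475/60 = 7.6024583
S → negative
Longitude: degrees = first 3 digits = 40, minutes = 39.9965; 40 + 39.9965/60 = 40.6666083
W ⇒ negate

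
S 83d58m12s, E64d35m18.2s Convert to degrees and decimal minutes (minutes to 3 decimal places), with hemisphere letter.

83° 58.200′ S, 64° 35.303′ E

Latitude: 58 + 12/60 = 58.20000′
Lon: 35 + 18.2/60 = 35.30333′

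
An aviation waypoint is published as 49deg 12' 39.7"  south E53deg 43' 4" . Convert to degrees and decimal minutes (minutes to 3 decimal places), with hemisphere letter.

49° 12.662′ S, 53° 43.067′ E

Latitude: seconds/60 = 0.66167; minutes = 12 + 0.66167 = 12.66167
Longitude: seconds/60 = 0.06667; minutes = 43 + 0.06667 = 43.06667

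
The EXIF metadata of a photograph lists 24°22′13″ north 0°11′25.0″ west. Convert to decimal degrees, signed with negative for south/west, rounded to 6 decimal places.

φ: 24° + 22/60 + 13/3600 = 24 + 0.366667 + 0.003611 = 24.3702778
N ⇒ keep positive
Longitude: 0 + 11/60 + 25/3600 = 0.1902778
W ⇒ negate

24.370278, -0.190278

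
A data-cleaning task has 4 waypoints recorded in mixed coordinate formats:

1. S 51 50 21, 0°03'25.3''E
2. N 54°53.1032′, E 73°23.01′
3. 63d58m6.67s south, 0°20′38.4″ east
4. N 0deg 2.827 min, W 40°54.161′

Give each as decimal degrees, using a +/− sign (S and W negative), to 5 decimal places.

1. -51.83917, 0.05703
2. 54.88505, 73.38350
3. -63.96852, 0.34400
4. 0.04712, -40.90268

Point 1:
  φ: 50′ + 21″ = 50.35000′; 51 + 50.35000/60 = 51.839167
  hemisphere S, so the sign is −
  Longitude: 0° + 3/60 + 25.3/3600 = 0 + 0.050000 + 0.007028 = 0.057028
  E ⇒ keep positive
Point 2:
  Lat: 54 + 53.1032/60 = 54.885053
  N ⇒ keep positive
  λ: 23.01′ = 0.383500°; total 73.383500
  E ⇒ keep positive
Point 3:
  φ: 63 + 58/60 + 6.67/3600 = 63.968519
  S ⇒ negate
  Lon: 20′ + 38.4″ = 20.64000′; 0 + 20.64000/60 = 0.344000
  E → positive
Point 4:
  Latitude: 2.827′ = 0.047117°; total 0.047117
  N ⇒ keep positive
  Longitude: 40 + 54.161/60 = 40.902683
  W → negative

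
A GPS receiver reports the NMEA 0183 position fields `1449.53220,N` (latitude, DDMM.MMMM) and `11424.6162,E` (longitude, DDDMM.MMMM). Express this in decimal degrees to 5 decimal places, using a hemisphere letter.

14.82554° N, 114.41027° E

Lat: split at 2 digits → 14° and 49.5322′; 14 + 49.5322/60 = 14.825537
Longitude: split at 3 digits → 114° and 24.6162′; 114 + 24.6162/60 = 114.410270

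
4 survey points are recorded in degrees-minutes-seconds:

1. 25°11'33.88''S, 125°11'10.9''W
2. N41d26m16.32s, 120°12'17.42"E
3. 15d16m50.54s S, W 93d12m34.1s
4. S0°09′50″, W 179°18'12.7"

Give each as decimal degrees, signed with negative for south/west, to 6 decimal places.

1. -25.192744, -125.186361
2. 41.437867, 120.204839
3. -15.280706, -93.209472
4. -0.163889, -179.303528

Point 1:
  Lat: 25 + 11/60 + 33.88/3600 = 25.1927444
  S ⇒ negate
  Lon: 125° + 11/60 + 10.9/3600 = 125 + 0.183333 + 0.003028 = 125.1863611
  hemisphere W, so the sign is −
Point 2:
  Latitude: 41° + 26/60 + 16.32/3600 = 41 + 0.433333 + 0.004533 = 41.4378667
  N ⇒ keep positive
  Longitude: 120 + 12/60 + 17.42/3600 = 120.2048389
  E → positive
Point 3:
  φ: 15° + 16/60 + 50.54/3600 = 15 + 0.266667 + 0.014039 = 15.2807056
  S → negative
  Longitude: 12′ + 34.1″ = 12.56833′; 93 + 12.56833/60 = 93.2094722
  W → negative
Point 4:
  φ: 0° + 9/60 + 50/3600 = 0 + 0.150000 + 0.013889 = 0.1638889
  hemisphere S, so the sign is −
  λ: 179° + 18/60 + 12.7/3600 = 179 + 0.300000 + 0.003528 = 179.3035278
  W ⇒ negate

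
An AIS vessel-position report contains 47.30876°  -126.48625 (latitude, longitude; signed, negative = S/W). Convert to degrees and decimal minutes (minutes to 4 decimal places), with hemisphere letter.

47° 18.5256′ N, 126° 29.1750′ W

Lat: fractional part 0.308760 → 18.525600 minutes
Longitude is negative → W; |value| = 126.486250
Lon: minutes = (126.486250 − 126) × 60 = 29.175000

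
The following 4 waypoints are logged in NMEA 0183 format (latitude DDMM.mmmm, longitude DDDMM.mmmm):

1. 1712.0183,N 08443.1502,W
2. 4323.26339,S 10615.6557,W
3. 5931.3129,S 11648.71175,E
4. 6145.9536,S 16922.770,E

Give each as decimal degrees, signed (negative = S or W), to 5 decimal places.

Point 1:
  Latitude: degrees = first 2 digits = 17, minutes = 12.0183; 17 + 12.0183/60 = 17.200305
  N ⇒ keep positive
  λ: degrees = first 3 digits = 84, minutes = 43.1502; 84 + 43.1502/60 = 84.719170
  hemisphere W, so the sign is −
Point 2:
  Latitude: split at 2 digits → 43° and 23.26339′; 43 + 23.26339/60 = 43.387723
  hemisphere S, so the sign is −
  Lon: degrees = first 3 digits = 106, minutes = 15.6557; 106 + 15.6557/60 = 106.260928
  W → negative
Point 3:
  φ: split at 2 digits → 59° and 31.3129′; 59 + 31.3129/60 = 59.521882
  S ⇒ negate
  Lon: degrees = first 3 digits = 116, minutes = 48.71175; 116 + 48.71175/60 = 116.811863
  E ⇒ keep positive
Point 4:
  Latitude: degrees = first 2 digits = 61, minutes = 45.9536; 61 + 45.9536/60 = 61.765893
  S ⇒ negate
  Longitude: split at 3 digits → 169° and 22.77′; 169 + 22.77/60 = 169.379500
  E → positive

1. 17.20031, -84.71917
2. -43.38772, -106.26093
3. -59.52188, 116.81186
4. -61.76589, 169.37950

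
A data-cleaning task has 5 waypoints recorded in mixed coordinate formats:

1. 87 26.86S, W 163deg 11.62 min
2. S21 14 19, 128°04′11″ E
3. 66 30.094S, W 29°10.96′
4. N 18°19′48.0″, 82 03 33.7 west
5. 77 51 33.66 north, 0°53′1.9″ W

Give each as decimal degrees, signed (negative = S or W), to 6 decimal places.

Point 1:
  Lat: 87 + 26.86/60 = 87.4476667
  S ⇒ negate
  Longitude: 11.62′ = 0.193667°; total 163.1936667
  W ⇒ negate
Point 2:
  Latitude: 14′ + 19″ = 14.31667′; 21 + 14.31667/60 = 21.2386111
  hemisphere S, so the sign is −
  λ: 4′ + 11″ = 4.18333′; 128 + 4.18333/60 = 128.0697222
  E → positive
Point 3:
  Lat: 30.094′ = 0.501567°; total 66.5015667
  hemisphere S, so the sign is −
  λ: 29 + 10.96/60 = 29.1826667
  hemisphere W, so the sign is −
Point 4:
  φ: 19′ + 48″ = 19.80000′; 18 + 19.80000/60 = 18.3300000
  N → positive
  Longitude: 82° + 3/60 + 33.7/3600 = 82 + 0.050000 + 0.009361 = 82.0593611
  W ⇒ negate
Point 5:
  φ: 51′ + 33.66″ = 51.56100′; 77 + 51.56100/60 = 77.8593500
  N ⇒ keep positive
  Longitude: 53′ + 1.9″ = 53.03167′; 0 + 53.03167/60 = 0.8838611
  W ⇒ negate

1. -87.447667, -163.193667
2. -21.238611, 128.069722
3. -66.501567, -29.182667
4. 18.330000, -82.059361
5. 77.859350, -0.883861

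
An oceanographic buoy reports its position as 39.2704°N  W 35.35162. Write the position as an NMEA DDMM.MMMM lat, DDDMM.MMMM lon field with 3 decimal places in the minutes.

Lat: fractional part 0.270400 → 16.22400 minutes
λ: 35° + 0.351620 × 60 = 35° 21.09720′

3916.224,N / 03521.097,W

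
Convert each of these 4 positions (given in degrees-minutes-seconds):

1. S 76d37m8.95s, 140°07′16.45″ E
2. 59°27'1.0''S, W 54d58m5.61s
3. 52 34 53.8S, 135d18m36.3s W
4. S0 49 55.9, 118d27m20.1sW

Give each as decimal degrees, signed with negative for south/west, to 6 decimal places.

1. -76.619153, 140.121236
2. -59.450278, -54.968225
3. -52.581611, -135.310083
4. -0.832194, -118.455583

Point 1:
  Lat: 76° + 37/60 + 8.95/3600 = 76 + 0.616667 + 0.002486 = 76.6191528
  S ⇒ negate
  λ: 7′ + 16.45″ = 7.27417′; 140 + 7.27417/60 = 140.1212361
  E ⇒ keep positive
Point 2:
  φ: 59° + 27/60 + 1/3600 = 59 + 0.450000 + 0.000278 = 59.4502778
  S ⇒ negate
  Longitude: 54 + 58/60 + 5.61/3600 = 54.9682250
  W → negative
Point 3:
  Lat: 34′ + 53.8″ = 34.89667′; 52 + 34.89667/60 = 52.5816111
  hemisphere S, so the sign is −
  λ: 135° + 18/60 + 36.3/3600 = 135 + 0.300000 + 0.010083 = 135.3100833
  hemisphere W, so the sign is −
Point 4:
  φ: 0 + 49/60 + 55.9/3600 = 0.8321944
  S → negative
  Lon: 118° + 27/60 + 20.1/3600 = 118 + 0.450000 + 0.005583 = 118.4555833
  W → negative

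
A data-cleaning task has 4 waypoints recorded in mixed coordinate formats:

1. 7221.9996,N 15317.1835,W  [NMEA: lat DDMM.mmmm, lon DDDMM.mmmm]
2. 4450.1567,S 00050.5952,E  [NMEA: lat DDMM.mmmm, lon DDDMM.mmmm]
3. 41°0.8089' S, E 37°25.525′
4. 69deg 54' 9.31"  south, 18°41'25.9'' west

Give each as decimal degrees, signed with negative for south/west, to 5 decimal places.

1. 72.36666, -153.28639
2. -44.83595, 0.84325
3. -41.01348, 37.42542
4. -69.90259, -18.69053

Point 1:
  Lat: degrees = first 2 digits = 72, minutes = 21.9996; 72 + 21.9996/60 = 72.366660
  N ⇒ keep positive
  Longitude: degrees = first 3 digits = 153, minutes = 17.1835; 153 + 17.1835/60 = 153.286392
  hemisphere W, so the sign is −
Point 2:
  φ: degrees = first 2 digits = 44, minutes = 50.1567; 44 + 50.1567/60 = 44.835945
  hemisphere S, so the sign is −
  λ: split at 3 digits → 000° and 50.5952′; 0 + 50.5952/60 = 0.843253
  E → positive
Point 3:
  Lat: 0.8089′ = 0.013482°; total 41.013482
  S ⇒ negate
  λ: 25.525′ = 0.425417°; total 37.425417
  E → positive
Point 4:
  Latitude: 54′ + 9.31″ = 54.15517′; 69 + 54.15517/60 = 69.902586
  hemisphere S, so the sign is −
  Longitude: 18° + 41/60 + 25.9/3600 = 18 + 0.683333 + 0.007194 = 18.690528
  W → negative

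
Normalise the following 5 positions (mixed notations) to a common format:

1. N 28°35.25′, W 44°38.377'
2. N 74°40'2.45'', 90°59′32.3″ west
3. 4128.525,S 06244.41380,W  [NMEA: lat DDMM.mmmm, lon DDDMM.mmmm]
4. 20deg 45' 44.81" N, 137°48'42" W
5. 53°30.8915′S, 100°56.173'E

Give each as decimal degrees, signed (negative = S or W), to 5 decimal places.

1. 28.58750, -44.63962
2. 74.66735, -90.99231
3. -41.47542, -62.74023
4. 20.76245, -137.81167
5. -53.51486, 100.93622

Point 1:
  Latitude: 28 + 35.25/60 = 28.587500
  N ⇒ keep positive
  Lon: 44 + 38.377/60 = 44.639617
  W → negative
Point 2:
  Latitude: 74° + 40/60 + 2.45/3600 = 74 + 0.666667 + 0.000681 = 74.667347
  N → positive
  Lon: 59′ + 32.3″ = 59.53833′; 90 + 59.53833/60 = 90.992306
  W → negative
Point 3:
  φ: degrees = first 2 digits = 41, minutes = 28.525; 41 + 28.525/60 = 41.475417
  S → negative
  Lon: split at 3 digits → 062° and 44.4138′; 62 + 44.4138/60 = 62.740230
  W → negative
Point 4:
  φ: 45′ + 44.81″ = 45.74683′; 20 + 45.74683/60 = 20.762447
  N ⇒ keep positive
  λ: 48′ + 42″ = 48.70000′; 137 + 48.70000/60 = 137.811667
  W → negative
Point 5:
  Latitude: 30.8915′ = 0.514858°; total 53.514858
  S ⇒ negate
  λ: 56.173′ = 0.936217°; total 100.936217
  E → positive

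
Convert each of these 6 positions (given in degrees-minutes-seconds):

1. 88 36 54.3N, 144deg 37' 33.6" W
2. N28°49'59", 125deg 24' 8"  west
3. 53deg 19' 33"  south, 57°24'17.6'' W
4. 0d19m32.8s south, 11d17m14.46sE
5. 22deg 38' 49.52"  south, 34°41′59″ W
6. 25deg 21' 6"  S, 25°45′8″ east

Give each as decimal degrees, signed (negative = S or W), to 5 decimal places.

1. 88.61508, -144.62600
2. 28.83306, -125.40222
3. -53.32583, -57.40489
4. -0.32578, 11.28735
5. -22.64709, -34.69972
6. -25.35167, 25.75222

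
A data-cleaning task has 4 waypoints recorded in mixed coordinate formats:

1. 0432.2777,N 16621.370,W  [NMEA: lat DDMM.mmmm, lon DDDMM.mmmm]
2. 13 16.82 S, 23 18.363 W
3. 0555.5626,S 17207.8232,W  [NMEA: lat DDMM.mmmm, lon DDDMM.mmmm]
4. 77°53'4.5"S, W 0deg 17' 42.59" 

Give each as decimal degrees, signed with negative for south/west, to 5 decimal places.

Point 1:
  φ: split at 2 digits → 04° and 32.2777′; 4 + 32.2777/60 = 4.537962
  N → positive
  Lon: degrees = first 3 digits = 166, minutes = 21.37; 166 + 21.37/60 = 166.356167
  hemisphere W, so the sign is −
Point 2:
  Lat: 13 + 16.82/60 = 13.280333
  S → negative
  Lon: 18.363′ = 0.306050°; total 23.306050
  W ⇒ negate
Point 3:
  Lat: degrees = first 2 digits = 5, minutes = 55.5626; 5 + 55.5626/60 = 5.926043
  hemisphere S, so the sign is −
  Longitude: split at 3 digits → 172° and 7.8232′; 172 + 7.8232/60 = 172.130387
  W ⇒ negate
Point 4:
  φ: 77° + 53/60 + 4.5/3600 = 77 + 0.883333 + 0.001250 = 77.884583
  hemisphere S, so the sign is −
  Lon: 0° + 17/60 + 42.59/3600 = 0 + 0.283333 + 0.011831 = 0.295164
  hemisphere W, so the sign is −

1. 4.53796, -166.35617
2. -13.28033, -23.30605
3. -5.92604, -172.13039
4. -77.88458, -0.29516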